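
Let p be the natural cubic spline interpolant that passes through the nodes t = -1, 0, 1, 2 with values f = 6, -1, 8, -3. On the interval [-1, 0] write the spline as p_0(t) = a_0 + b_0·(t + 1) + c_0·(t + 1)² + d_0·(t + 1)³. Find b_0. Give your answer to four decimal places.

-12.6000

Let M_i = p''(x_i). Step sizes h_i = 1, 1, 1; slopes of the chords Δ_i = (y_(i+1) - y_i)/h_i = -7, 9, -11.
  1·M_0 + 4·M_1 + 1·M_2 = 6(Δ_1 - Δ_0) = 96
  1·M_1 + 4·M_2 + 1·M_3 = 6(Δ_2 - Δ_1) = -120
Natural end conditions: M_0 = M_3 = 0.
Solving: M_0 = 0, M_1 = 168/5, M_2 = -192/5, M_3 = 0.
On [-1, 0], with p_0(t) = a_0 + b_0·(t + 1) + c_0·(t + 1)² + d_0·(t + 1)³: c_0 = M_0/2 = 0, d_0 = (M_1 - M_0)/(6h_0) = 28/5, b_0 = Δ_0 - h_0(2M_0 + M_1)/6 = -63/5.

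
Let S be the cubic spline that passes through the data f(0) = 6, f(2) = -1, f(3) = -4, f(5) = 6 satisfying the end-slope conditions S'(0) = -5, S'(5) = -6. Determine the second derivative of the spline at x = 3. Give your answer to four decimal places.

16.9375

Write M_i for S''(x_i). With h_i = 2, 1, 2 and divided differences Δ_i = -7/2, -3, 5, the continuity of S' gives the tridiagonal system
  2·M_0 + 6·M_1 + 1·M_2 = 6(Δ_1 - Δ_0) = 3
  1·M_1 + 6·M_2 + 2·M_3 = 6(Δ_2 - Δ_1) = 48
Clamped end conditions give two more equations: 2h_0·M_0 + h_0·M_1 = 6(Δ_0 - S'(0)) = 9 and h_2·M_2 + 2h_2·M_3 = 6(S'(5) - Δ_2) = -66.
Hence M_0 = 131/32, M_1 = -59/16, M_2 = 271/16, M_3 = -799/32.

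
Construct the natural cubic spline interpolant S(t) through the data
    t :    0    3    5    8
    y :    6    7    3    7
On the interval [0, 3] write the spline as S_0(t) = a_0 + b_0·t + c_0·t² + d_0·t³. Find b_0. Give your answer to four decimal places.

1.2708

Write M_i for S''(x_i). With h_i = 3, 2, 3 and divided differences Δ_i = 1/3, -2, 4/3, the continuity of S' gives the tridiagonal system
  3·M_0 + 10·M_1 + 2·M_2 = 6(Δ_1 - Δ_0) = -14
  2·M_1 + 10·M_2 + 3·M_3 = 6(Δ_2 - Δ_1) = 20
Natural end conditions: M_0 = M_3 = 0.
Solving the tridiagonal system: M_0 = 0, M_1 = -15/8, M_2 = 19/8, M_3 = 0.
On [0, 3], with S_0(t) = a_0 + b_0·t + c_0·t² + d_0·t³: c_0 = M_0/2 = 0, d_0 = (M_1 - M_0)/(6h_0) = -5/48, b_0 = Δ_0 - h_0(2M_0 + M_1)/6 = 61/48.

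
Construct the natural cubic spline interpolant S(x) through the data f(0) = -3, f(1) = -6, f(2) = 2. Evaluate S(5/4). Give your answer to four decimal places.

-4.9023

With M_i denoting the second derivative at x_i, h_i = 1, 1, and Δ_i = (y_(i+1) − y_i)/h_i = -3, 8:
  1·M_0 + 4·M_1 + 1·M_2 = 6(Δ_1 - Δ_0) = 66
Natural end conditions: M_0 = M_2 = 0.
Solving: M_0 = 0, M_1 = 33/2, M_2 = 0.
On [1, 2], S(x) = -6 + 5/2·(x - 1) + 33/4·(x - 1)² - 11/4·(x - 1)³.
With (x - 1) = 1/4: S(5/4) = -1255/256.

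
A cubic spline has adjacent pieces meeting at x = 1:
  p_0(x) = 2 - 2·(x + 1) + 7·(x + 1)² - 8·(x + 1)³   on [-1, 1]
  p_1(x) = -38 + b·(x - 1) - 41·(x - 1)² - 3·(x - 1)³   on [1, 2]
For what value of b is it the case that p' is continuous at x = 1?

p_0'(x) = -2 + 14·(x + 1) - 24·(x + 1)², so p_0'(1) = -70. On the right, p_1'(1) = b, so b = -70.

-70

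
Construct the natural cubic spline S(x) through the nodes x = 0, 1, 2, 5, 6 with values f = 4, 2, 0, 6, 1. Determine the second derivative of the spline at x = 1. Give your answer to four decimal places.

Put M_i = S'' at the i-th knot. Here h = (1, 1, 3, 1) and Δ = (-2, -2, 2, -5), so the interior equations h_(i-1)·M_(i-1) + 2(h_(i-1)+h_i)·M_i + h_i·M_(i+1) = 6(Δ_i − Δ_(i-1)) read
  1·M_0 + 4·M_1 + 1·M_2 = 6(Δ_1 - Δ_0) = 0
  1·M_1 + 8·M_2 + 3·M_3 = 6(Δ_2 - Δ_1) = 24
  3·M_2 + 8·M_3 + 1·M_4 = 6(Δ_3 - Δ_2) = -42
Natural end conditions: M_0 = M_4 = 0.
Forward elimination and back-substitution give M_0 = 0, M_1 = -3/2, M_2 = 6, M_3 = -15/2, M_4 = 0.

-1.5000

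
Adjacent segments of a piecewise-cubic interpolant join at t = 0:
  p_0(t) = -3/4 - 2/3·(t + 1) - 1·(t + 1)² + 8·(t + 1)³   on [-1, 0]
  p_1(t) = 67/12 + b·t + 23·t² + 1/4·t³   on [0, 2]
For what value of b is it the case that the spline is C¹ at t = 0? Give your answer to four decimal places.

21.3333

p_0'(t) = -2/3 - 2·(t + 1) + 24·(t + 1)², so p_0'(0) = 64/3. On the right, p_1'(0) = b, so b = 64/3.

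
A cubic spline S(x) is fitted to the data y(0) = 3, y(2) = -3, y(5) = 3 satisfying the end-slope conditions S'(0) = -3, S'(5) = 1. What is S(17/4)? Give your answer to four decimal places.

With M_i denoting the second derivative at x_i, h_i = 2, 3, and Δ_i = (y_(i+1) − y_i)/h_i = -3, 2:
  2·M_0 + 10·M_1 + 3·M_2 = 6(Δ_1 - Δ_0) = 30
Clamped end conditions give two more equations: 2h_0·M_0 + h_0·M_1 = 6(Δ_0 - S'(0)) = 0 and h_1·M_1 + 2h_1·M_2 = 6(S'(5) - Δ_1) = -6.
Solving the tridiagonal system: M_0 = -11/5, M_1 = 22/5, M_2 = -16/5.
On [2, 5], S(x) = -3 - 4/5·(x - 2) + 11/5·(x - 2)² - 19/45·(x - 2)³.
With (x - 2) = 9/4: S(17/4) = 489/320.

1.5281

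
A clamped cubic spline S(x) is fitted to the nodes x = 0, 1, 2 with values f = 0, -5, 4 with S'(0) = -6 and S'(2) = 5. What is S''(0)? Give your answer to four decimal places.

Write σ_i for S''(x_i). With h_i = 1, 1 and divided differences Δ_i = -5, 9, the continuity of S' gives the tridiagonal system
  1·σ_0 + 4·σ_1 + 1·σ_2 = 6(Δ_1 - Δ_0) = 84
Clamped end conditions give two more equations: 2h_0·σ_0 + h_0·σ_1 = 6(Δ_0 - S'(0)) = 6 and h_1·σ_1 + 2h_1·σ_2 = 6(S'(2) - Δ_1) = -24.
Forward elimination and back-substitution give σ_0 = -25/2, σ_1 = 31, σ_2 = -55/2.

-12.5000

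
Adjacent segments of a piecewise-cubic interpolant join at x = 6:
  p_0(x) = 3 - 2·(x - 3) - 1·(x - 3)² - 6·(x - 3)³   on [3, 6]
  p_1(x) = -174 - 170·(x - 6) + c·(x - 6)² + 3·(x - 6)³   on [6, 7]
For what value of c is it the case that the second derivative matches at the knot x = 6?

p_0''(x) = -2 - 36·(x - 3), so p_0''(6) = -110. On the right, p_1''(6) = 2c, so c = -55.

-55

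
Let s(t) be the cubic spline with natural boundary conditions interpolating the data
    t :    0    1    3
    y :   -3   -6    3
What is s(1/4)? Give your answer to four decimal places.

Write M_i for s''(x_i). With h_i = 1, 2 and divided differences Δ_i = -3, 9/2, the continuity of s' gives the tridiagonal system
  1·M_0 + 6·M_1 + 2·M_2 = 6(Δ_1 - Δ_0) = 45
Natural end conditions: M_0 = M_2 = 0.
Solving the tridiagonal system: M_0 = 0, M_1 = 15/2, M_2 = 0.
On [0, 1], s(t) = -3 - 17/4·t + 0·t² + 5/4·t³.
With t = 1/4: s(1/4) = -1035/256.

-4.0430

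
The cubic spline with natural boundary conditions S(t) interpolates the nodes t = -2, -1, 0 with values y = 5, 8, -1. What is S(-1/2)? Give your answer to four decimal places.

4.6250

Write m_i for S''(x_i). With h_i = 1, 1 and divided differences Δ_i = 3, -9, the continuity of S' gives the tridiagonal system
  1·m_0 + 4·m_1 + 1·m_2 = 6(Δ_1 - Δ_0) = -72
Natural end conditions: m_0 = m_2 = 0.
Solving: m_0 = 0, m_1 = -18, m_2 = 0.
On [-1, 0], S(t) = 8 - 3·(t + 1) - 9·(t + 1)² + 3·(t + 1)³.
With (t + 1) = 1/2: S(-1/2) = 37/8.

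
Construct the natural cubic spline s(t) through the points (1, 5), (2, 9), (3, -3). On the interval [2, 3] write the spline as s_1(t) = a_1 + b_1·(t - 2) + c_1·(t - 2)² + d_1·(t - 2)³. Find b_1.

-4

With σ_i denoting the second derivative at x_i, h_i = 1, 1, and Δ_i = (y_(i+1) − y_i)/h_i = 4, -12:
  1·σ_0 + 4·σ_1 + 1·σ_2 = 6(Δ_1 - Δ_0) = -96
Natural end conditions: σ_0 = σ_2 = 0.
Solving: σ_0 = 0, σ_1 = -24, σ_2 = 0.
On [2, 3], with s_1(t) = a_1 + b_1·(t - 2) + c_1·(t - 2)² + d_1·(t - 2)³: c_1 = σ_1/2 = -12, d_1 = (σ_2 - σ_1)/(6h_1) = 4, b_1 = Δ_1 - h_1(2σ_1 + σ_2)/6 = -4.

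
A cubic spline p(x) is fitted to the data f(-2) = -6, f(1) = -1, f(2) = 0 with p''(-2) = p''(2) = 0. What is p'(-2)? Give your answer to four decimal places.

With σ_i denoting the second derivative at x_i, h_i = 3, 1, and Δ_i = (y_(i+1) − y_i)/h_i = 5/3, 1:
  3·σ_0 + 8·σ_1 + 1·σ_2 = 6(Δ_1 - Δ_0) = -4
Natural end conditions: σ_0 = σ_2 = 0.
Solving the tridiagonal system: σ_0 = 0, σ_1 = -1/2, σ_2 = 0.
On [-2, 1], p'(x) = b_0 + 2c_0·(x + 2) + 3d_0·(x + 2)² with b_0 = Δ_0 - h_0(2σ_0 + σ_1)/6 = 23/12, c_0 = σ_0/2 = 0, d_0 = (σ_1 - σ_0)/(6h_0) = -1/36. So p'(-2) = 23/12.

1.9167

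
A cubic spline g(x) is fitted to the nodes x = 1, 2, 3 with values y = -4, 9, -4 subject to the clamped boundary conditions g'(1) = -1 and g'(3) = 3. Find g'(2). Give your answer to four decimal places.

-0.5000

Write M_i for g''(x_i). With h_i = 1, 1 and divided differences Δ_i = 13, -13, the continuity of g' gives the tridiagonal system
  1·M_0 + 4·M_1 + 1·M_2 = 6(Δ_1 - Δ_0) = -156
Clamped end conditions give two more equations: 2h_0·M_0 + h_0·M_1 = 6(Δ_0 - g'(1)) = 84 and h_1·M_1 + 2h_1·M_2 = 6(g'(3) - Δ_1) = 96.
Hence M_0 = 83, M_1 = -82, M_2 = 89.
On [2, 3], g'(x) = b_1 + 2c_1·(x - 2) + 3d_1·(x - 2)² with b_1 = Δ_1 - h_1(2M_1 + M_2)/6 = -1/2, c_1 = M_1/2 = -41, d_1 = (M_2 - M_1)/(6h_1) = 57/2. So g'(2) = -1/2.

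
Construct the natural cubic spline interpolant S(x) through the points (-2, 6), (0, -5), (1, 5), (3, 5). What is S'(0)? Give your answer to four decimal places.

Let σ_i = S''(x_i). Step sizes h_i = 2, 1, 2; slopes of the chords Δ_i = (y_(i+1) - y_i)/h_i = -11/2, 10, 0.
  2·σ_0 + 6·σ_1 + 1·σ_2 = 6(Δ_1 - Δ_0) = 93
  1·σ_1 + 6·σ_2 + 2·σ_3 = 6(Δ_2 - Δ_1) = -60
Natural end conditions: σ_0 = σ_3 = 0.
Forward elimination and back-substitution give σ_0 = 0, σ_1 = 618/35, σ_2 = -453/35, σ_3 = 0.
On [0, 1], S'(x) = b_1 + 2c_1·x + 3d_1·x² with b_1 = Δ_1 - h_1(2σ_1 + σ_2)/6 = 439/70, c_1 = σ_1/2 = 309/35, d_1 = (σ_2 - σ_1)/(6h_1) = -51/10. So S'(0) = 439/70.

6.2714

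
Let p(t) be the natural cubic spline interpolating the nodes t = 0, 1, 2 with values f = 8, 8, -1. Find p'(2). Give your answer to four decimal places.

-11.2500

With M_i denoting the second derivative at x_i, h_i = 1, 1, and Δ_i = (y_(i+1) − y_i)/h_i = 0, -9:
  1·M_0 + 4·M_1 + 1·M_2 = 6(Δ_1 - Δ_0) = -54
Natural end conditions: M_0 = M_2 = 0.
Solving: M_0 = 0, M_1 = -27/2, M_2 = 0.
On [1, 2], p'(t) = b_1 + 2c_1·(t - 1) + 3d_1·(t - 1)² with b_1 = Δ_1 - h_1(2M_1 + M_2)/6 = -9/2, c_1 = M_1/2 = -27/4, d_1 = (M_2 - M_1)/(6h_1) = 9/4. So p'(2) = -45/4.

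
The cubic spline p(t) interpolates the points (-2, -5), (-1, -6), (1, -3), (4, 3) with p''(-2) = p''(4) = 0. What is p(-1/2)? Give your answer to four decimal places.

-5.7790

Write M_i for p''(x_i). With h_i = 1, 2, 3 and divided differences Δ_i = -1, 3/2, 2, the continuity of p' gives the tridiagonal system
  1·M_0 + 6·M_1 + 2·M_2 = 6(Δ_1 - Δ_0) = 15
  2·M_1 + 10·M_2 + 3·M_3 = 6(Δ_2 - Δ_1) = 3
Natural end conditions: M_0 = M_3 = 0.
Hence M_0 = 0, M_1 = 18/7, M_2 = -3/14, M_3 = 0.
On [-1, 1], p(t) = -6 - 1/7·(t + 1) + 9/7·(t + 1)² - 13/56·(t + 1)³.
With (t + 1) = 1/2: p(-1/2) = -2589/448.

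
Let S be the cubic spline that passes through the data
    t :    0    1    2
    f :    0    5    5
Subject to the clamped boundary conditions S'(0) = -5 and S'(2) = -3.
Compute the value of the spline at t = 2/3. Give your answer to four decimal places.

Put M_i = S'' at the i-th knot. Here h = (1, 1) and Δ = (5, 0), so the interior equations h_(i-1)·M_(i-1) + 2(h_(i-1)+h_i)·M_i + h_i·M_(i+1) = 6(Δ_i − Δ_(i-1)) read
  1·M_0 + 4·M_1 + 1·M_2 = 6(Δ_1 - Δ_0) = -30
Clamped end conditions give two more equations: 2h_0·M_0 + h_0·M_1 = 6(Δ_0 - S'(0)) = 60 and h_1·M_1 + 2h_1·M_2 = 6(S'(2) - Δ_1) = -18.
Solving the tridiagonal system: M_0 = 77/2, M_1 = -17, M_2 = -1/2.
On [0, 1], S(t) = 0 - 5·t + 77/4·t² - 37/4·t³.
With t = 2/3: S(2/3) = 67/27.

2.4815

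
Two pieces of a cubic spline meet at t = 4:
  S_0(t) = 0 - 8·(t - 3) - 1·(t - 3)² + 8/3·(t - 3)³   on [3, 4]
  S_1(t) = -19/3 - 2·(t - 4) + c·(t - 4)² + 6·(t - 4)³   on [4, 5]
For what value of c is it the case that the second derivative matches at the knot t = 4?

S_0''(t) = -2 + 16·(t - 3), so S_0''(4) = 14. On the right, S_1''(4) = 2c, so c = 7.

7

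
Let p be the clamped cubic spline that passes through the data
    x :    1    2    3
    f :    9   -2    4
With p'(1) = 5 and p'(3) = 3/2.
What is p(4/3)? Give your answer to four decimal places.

Put M_i = p'' at the i-th knot. Here h = (1, 1) and Δ = (-11, 6), so the interior equations h_(i-1)·M_(i-1) + 2(h_(i-1)+h_i)·M_i + h_i·M_(i+1) = 6(Δ_i − Δ_(i-1)) read
  1·M_0 + 4·M_1 + 1·M_2 = 6(Δ_1 - Δ_0) = 102
Clamped end conditions give two more equations: 2h_0·M_0 + h_0·M_1 = 6(Δ_0 - p'(1)) = -96 and h_1·M_1 + 2h_1·M_2 = 6(p'(3) - Δ_1) = -27.
Hence M_0 = -301/4, M_1 = 109/2, M_2 = -163/4.
On [1, 2], p(x) = 9 + 5·(x - 1) - 301/8·(x - 1)² + 173/8·(x - 1)³.
With (x - 1) = 1/3: p(4/3) = 787/108.

7.2870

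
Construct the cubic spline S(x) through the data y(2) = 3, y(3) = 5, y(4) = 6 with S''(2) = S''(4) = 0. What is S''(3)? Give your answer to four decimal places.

-1.5000

Put m_i = S'' at the i-th knot. Here h = (1, 1) and Δ = (2, 1), so the interior equations h_(i-1)·m_(i-1) + 2(h_(i-1)+h_i)·m_i + h_i·m_(i+1) = 6(Δ_i − Δ_(i-1)) read
  1·m_0 + 4·m_1 + 1·m_2 = 6(Δ_1 - Δ_0) = -6
Natural end conditions: m_0 = m_2 = 0.
Solving the tridiagonal system: m_0 = 0, m_1 = -3/2, m_2 = 0.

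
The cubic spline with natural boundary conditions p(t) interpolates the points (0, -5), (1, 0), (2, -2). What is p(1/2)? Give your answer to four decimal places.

Put M_i = p'' at the i-th knot. Here h = (1, 1) and Δ = (5, -2), so the interior equations h_(i-1)·M_(i-1) + 2(h_(i-1)+h_i)·M_i + h_i·M_(i+1) = 6(Δ_i − Δ_(i-1)) read
  1·M_0 + 4·M_1 + 1·M_2 = 6(Δ_1 - Δ_0) = -42
Natural end conditions: M_0 = M_2 = 0.
Solving the tridiagonal system: M_0 = 0, M_1 = -21/2, M_2 = 0.
On [0, 1], p(t) = -5 + 27/4·t + 0·t² - 7/4·t³.
With t = 1/2: p(1/2) = -59/32.

-1.8438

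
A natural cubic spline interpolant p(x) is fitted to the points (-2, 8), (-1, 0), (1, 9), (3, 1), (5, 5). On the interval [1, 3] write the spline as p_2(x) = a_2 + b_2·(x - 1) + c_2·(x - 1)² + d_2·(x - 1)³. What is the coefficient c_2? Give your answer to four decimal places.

Write σ_i for p''(x_i). With h_i = 1, 2, 2, 2 and divided differences Δ_i = -8, 9/2, -4, 2, the continuity of p' gives the tridiagonal system
  1·σ_0 + 6·σ_1 + 2·σ_2 = 6(Δ_1 - Δ_0) = 75
  2·σ_1 + 8·σ_2 + 2·σ_3 = 6(Δ_2 - Δ_1) = -51
  2·σ_2 + 8·σ_3 + 2·σ_4 = 6(Δ_3 - Δ_2) = 36
Natural end conditions: σ_0 = σ_4 = 0.
Solving: σ_0 = 0, σ_1 = 1365/82, σ_2 = -510/41, σ_3 = 312/41, σ_4 = 0.
On [1, 3], with p_2(x) = a_2 + b_2·(x - 1) + c_2·(x - 1)² + d_2·(x - 1)³: c_2 = σ_2/2 = -255/41, d_2 = (σ_3 - σ_2)/(6h_2) = 137/82, b_2 = Δ_2 - h_2(2σ_2 + σ_3)/6 = 72/41.

-6.2195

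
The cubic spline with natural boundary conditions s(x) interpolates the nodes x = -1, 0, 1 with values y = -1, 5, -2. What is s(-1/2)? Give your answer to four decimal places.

With m_i denoting the second derivative at x_i, h_i = 1, 1, and Δ_i = (y_(i+1) − y_i)/h_i = 6, -7:
  1·m_0 + 4·m_1 + 1·m_2 = 6(Δ_1 - Δ_0) = -78
Natural end conditions: m_0 = m_2 = 0.
Hence m_0 = 0, m_1 = -39/2, m_2 = 0.
On [-1, 0], s(x) = -1 + 37/4·(x + 1) + 0·(x + 1)² - 13/4·(x + 1)³.
With (x + 1) = 1/2: s(-1/2) = 103/32.

3.2188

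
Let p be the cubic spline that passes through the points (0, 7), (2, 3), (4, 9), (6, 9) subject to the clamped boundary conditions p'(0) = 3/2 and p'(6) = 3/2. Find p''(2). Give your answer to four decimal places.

Put M_i = p'' at the i-th knot. Here h = (2, 2, 2) and Δ = (-2, 3, 0), so the interior equations h_(i-1)·M_(i-1) + 2(h_(i-1)+h_i)·M_i + h_i·M_(i+1) = 6(Δ_i − Δ_(i-1)) read
  2·M_0 + 8·M_1 + 2·M_2 = 6(Δ_1 - Δ_0) = 30
  2·M_1 + 8·M_2 + 2·M_3 = 6(Δ_2 - Δ_1) = -18
Clamped end conditions give two more equations: 2h_0·M_0 + h_0·M_1 = 6(Δ_0 - p'(0)) = -21 and h_2·M_2 + 2h_2·M_3 = 6(p'(6) - Δ_2) = 9.
Solving: M_0 = -89/10, M_1 = 73/10, M_2 = -53/10, M_3 = 49/10.

7.3000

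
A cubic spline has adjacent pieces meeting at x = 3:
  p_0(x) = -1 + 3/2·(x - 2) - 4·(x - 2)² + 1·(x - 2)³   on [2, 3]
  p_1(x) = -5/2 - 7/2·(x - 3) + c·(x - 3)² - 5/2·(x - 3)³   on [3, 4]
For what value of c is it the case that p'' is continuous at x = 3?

p_0''(x) = -8 + 6·(x - 2), so p_0''(3) = -2. On the right, p_1''(3) = 2c, so c = -1.

-1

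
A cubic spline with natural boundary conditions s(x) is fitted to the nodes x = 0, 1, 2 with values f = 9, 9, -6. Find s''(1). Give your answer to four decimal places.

Write M_i for s''(x_i). With h_i = 1, 1 and divided differences Δ_i = 0, -15, the continuity of s' gives the tridiagonal system
  1·M_0 + 4·M_1 + 1·M_2 = 6(Δ_1 - Δ_0) = -90
Natural end conditions: M_0 = M_2 = 0.
Hence M_0 = 0, M_1 = -45/2, M_2 = 0.

-22.5000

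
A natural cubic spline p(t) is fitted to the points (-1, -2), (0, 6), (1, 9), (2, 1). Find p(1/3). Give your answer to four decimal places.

With m_i denoting the second derivative at x_i, h_i = 1, 1, 1, and Δ_i = (y_(i+1) − y_i)/h_i = 8, 3, -8:
  1·m_0 + 4·m_1 + 1·m_2 = 6(Δ_1 - Δ_0) = -30
  1·m_1 + 4·m_2 + 1·m_3 = 6(Δ_2 - Δ_1) = -66
Natural end conditions: m_0 = m_3 = 0.
Solving: m_0 = 0, m_1 = -18/5, m_2 = -78/5, m_3 = 0.
On [0, 1], p(t) = 6 + 34/5·t - 9/5·t² - 2·t³.
With t = 1/3: p(1/3) = 1079/135.

7.9926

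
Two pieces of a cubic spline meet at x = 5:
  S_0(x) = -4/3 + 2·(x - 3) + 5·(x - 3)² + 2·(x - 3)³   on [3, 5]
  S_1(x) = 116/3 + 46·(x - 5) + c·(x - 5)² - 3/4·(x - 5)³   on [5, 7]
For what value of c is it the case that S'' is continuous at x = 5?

17

S_0''(x) = 10 + 12·(x - 3), so S_0''(5) = 34. On the right, S_1''(5) = 2c, so c = 17.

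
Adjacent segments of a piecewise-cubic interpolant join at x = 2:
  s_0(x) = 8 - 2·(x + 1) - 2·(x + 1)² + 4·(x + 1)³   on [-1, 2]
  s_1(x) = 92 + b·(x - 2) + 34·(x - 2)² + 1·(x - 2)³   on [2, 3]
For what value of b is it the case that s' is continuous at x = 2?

s_0'(x) = -2 - 4·(x + 1) + 12·(x + 1)², so s_0'(2) = 94. On the right, s_1'(2) = b, so b = 94.

94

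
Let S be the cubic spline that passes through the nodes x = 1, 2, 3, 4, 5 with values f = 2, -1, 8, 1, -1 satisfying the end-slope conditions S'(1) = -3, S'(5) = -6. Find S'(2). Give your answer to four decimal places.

Put M_i = S'' at the i-th knot. Here h = (1, 1, 1, 1) and Δ = (-3, 9, -7, -2), so the interior equations h_(i-1)·M_(i-1) + 2(h_(i-1)+h_i)·M_i + h_i·M_(i+1) = 6(Δ_i − Δ_(i-1)) read
  1·M_0 + 4·M_1 + 1·M_2 = 6(Δ_1 - Δ_0) = 72
  1·M_1 + 4·M_2 + 1·M_3 = 6(Δ_2 - Δ_1) = -96
  1·M_2 + 4·M_3 + 1·M_4 = 6(Δ_3 - Δ_2) = 30
Clamped end conditions give two more equations: 2h_0·M_0 + h_0·M_1 = 6(Δ_0 - S'(1)) = 0 and h_3·M_3 + 2h_3·M_4 = 6(S'(5) - Δ_3) = -24.
Solving the tridiagonal system: M_0 = -219/14, M_1 = 219/7, M_2 = -75/2, M_3 = 159/7, M_4 = -327/14.
On [2, 3], S'(x) = b_1 + 2c_1·(x - 2) + 3d_1·(x - 2)² with b_1 = Δ_1 - h_1(2M_1 + M_2)/6 = 135/28, c_1 = M_1/2 = 219/14, d_1 = (M_2 - M_1)/(6h_1) = -321/28. So S'(2) = 135/28.

4.8214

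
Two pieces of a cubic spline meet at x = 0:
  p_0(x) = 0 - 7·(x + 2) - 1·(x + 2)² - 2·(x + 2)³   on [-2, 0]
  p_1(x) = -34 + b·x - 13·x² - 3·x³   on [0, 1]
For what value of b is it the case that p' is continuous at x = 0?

-35

p_0'(x) = -7 - 2·(x + 2) - 6·(x + 2)², so p_0'(0) = -35. On the right, p_1'(0) = b, so b = -35.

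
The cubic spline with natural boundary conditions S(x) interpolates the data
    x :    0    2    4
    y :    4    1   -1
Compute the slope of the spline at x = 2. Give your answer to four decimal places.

Write M_i for S''(x_i). With h_i = 2, 2 and divided differences Δ_i = -3/2, -1, the continuity of S' gives the tridiagonal system
  2·M_0 + 8·M_1 + 2·M_2 = 6(Δ_1 - Δ_0) = 3
Natural end conditions: M_0 = M_2 = 0.
Solving the tridiagonal system: M_0 = 0, M_1 = 3/8, M_2 = 0.
On [2, 4], S'(x) = b_1 + 2c_1·(x - 2) + 3d_1·(x - 2)² with b_1 = Δ_1 - h_1(2M_1 + M_2)/6 = -5/4, c_1 = M_1/2 = 3/16, d_1 = (M_2 - M_1)/(6h_1) = -1/32. So S'(2) = -5/4.

-1.2500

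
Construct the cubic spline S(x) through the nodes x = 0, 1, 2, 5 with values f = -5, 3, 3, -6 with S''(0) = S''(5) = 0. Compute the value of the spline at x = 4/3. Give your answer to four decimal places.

Write σ_i for S''(x_i). With h_i = 1, 1, 3 and divided differences Δ_i = 8, 0, -3, the continuity of S' gives the tridiagonal system
  1·σ_0 + 4·σ_1 + 1·σ_2 = 6(Δ_1 - Δ_0) = -48
  1·σ_1 + 8·σ_2 + 3·σ_3 = 6(Δ_2 - Δ_1) = -18
Natural end conditions: σ_0 = σ_3 = 0.
Solving the tridiagonal system: σ_0 = 0, σ_1 = -366/31, σ_2 = -24/31, σ_3 = 0.
On [1, 2], S(x) = 3 + 126/31·(x - 1) - 183/31·(x - 1)² + 57/31·(x - 1)³.
With (x - 1) = 1/3: S(4/3) = 1051/279.

3.7670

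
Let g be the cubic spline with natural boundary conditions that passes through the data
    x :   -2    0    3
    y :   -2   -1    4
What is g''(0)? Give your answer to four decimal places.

Put M_i = g'' at the i-th knot. Here h = (2, 3) and Δ = (1/2, 5/3), so the interior equations h_(i-1)·M_(i-1) + 2(h_(i-1)+h_i)·M_i + h_i·M_(i+1) = 6(Δ_i − Δ_(i-1)) read
  2·M_0 + 10·M_1 + 3·M_2 = 6(Δ_1 - Δ_0) = 7
Natural end conditions: M_0 = M_2 = 0.
Forward elimination and back-substitution give M_0 = 0, M_1 = 7/10, M_2 = 0.

0.7000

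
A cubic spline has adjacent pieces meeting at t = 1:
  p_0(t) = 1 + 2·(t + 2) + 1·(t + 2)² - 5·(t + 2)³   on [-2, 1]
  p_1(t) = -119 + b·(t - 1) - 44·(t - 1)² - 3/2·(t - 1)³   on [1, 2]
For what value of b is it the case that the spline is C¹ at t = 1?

-127

p_0'(t) = 2 + 2·(t + 2) - 15·(t + 2)², so p_0'(1) = -127. On the right, p_1'(1) = b, so b = -127.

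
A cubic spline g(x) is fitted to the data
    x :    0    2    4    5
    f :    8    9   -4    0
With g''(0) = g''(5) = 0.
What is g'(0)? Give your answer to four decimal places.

Put m_i = g'' at the i-th knot. Here h = (2, 2, 1) and Δ = (1/2, -13/2, 4), so the interior equations h_(i-1)·m_(i-1) + 2(h_(i-1)+h_i)·m_i + h_i·m_(i+1) = 6(Δ_i − Δ_(i-1)) read
  2·m_0 + 8·m_1 + 2·m_2 = 6(Δ_1 - Δ_0) = -42
  2·m_1 + 6·m_2 + 1·m_3 = 6(Δ_2 - Δ_1) = 63
Natural end conditions: m_0 = m_3 = 0.
Hence m_0 = 0, m_1 = -189/22, m_2 = 147/11, m_3 = 0.
On [0, 2], g'(x) = b_0 + 2c_0·x + 3d_0·x² with b_0 = Δ_0 - h_0(2m_0 + m_1)/6 = 37/11, c_0 = m_0/2 = 0, d_0 = (m_1 - m_0)/(6h_0) = -63/88. So g'(0) = 37/11.

3.3636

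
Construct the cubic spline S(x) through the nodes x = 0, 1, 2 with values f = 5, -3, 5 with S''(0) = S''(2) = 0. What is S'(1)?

Write M_i for S''(x_i). With h_i = 1, 1 and divided differences Δ_i = -8, 8, the continuity of S' gives the tridiagonal system
  1·M_0 + 4·M_1 + 1·M_2 = 6(Δ_1 - Δ_0) = 96
Natural end conditions: M_0 = M_2 = 0.
Hence M_0 = 0, M_1 = 24, M_2 = 0.
On [1, 2], S'(x) = b_1 + 2c_1·(x - 1) + 3d_1·(x - 1)² with b_1 = Δ_1 - h_1(2M_1 + M_2)/6 = 0, c_1 = M_1/2 = 12, d_1 = (M_2 - M_1)/(6h_1) = -4. So S'(1) = 0.

0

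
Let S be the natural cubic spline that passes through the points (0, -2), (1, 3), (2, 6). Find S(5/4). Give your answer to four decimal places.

3.9141

Write m_i for S''(x_i). With h_i = 1, 1 and divided differences Δ_i = 5, 3, the continuity of S' gives the tridiagonal system
  1·m_0 + 4·m_1 + 1·m_2 = 6(Δ_1 - Δ_0) = -12
Natural end conditions: m_0 = m_2 = 0.
Solving: m_0 = 0, m_1 = -3, m_2 = 0.
On [1, 2], S(x) = 3 + 4·(x - 1) - 3/2·(x - 1)² + 1/2·(x - 1)³.
With (x - 1) = 1/4: S(5/4) = 501/128.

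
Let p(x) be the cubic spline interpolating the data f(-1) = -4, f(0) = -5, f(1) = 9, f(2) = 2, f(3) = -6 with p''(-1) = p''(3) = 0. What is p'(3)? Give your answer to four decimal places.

Write m_i for p''(x_i). With h_i = 1, 1, 1, 1 and divided differences Δ_i = -1, 14, -7, -8, the continuity of p' gives the tridiagonal system
  1·m_0 + 4·m_1 + 1·m_2 = 6(Δ_1 - Δ_0) = 90
  1·m_1 + 4·m_2 + 1·m_3 = 6(Δ_2 - Δ_1) = -126
  1·m_2 + 4·m_3 + 1·m_4 = 6(Δ_3 - Δ_2) = -6
Natural end conditions: m_0 = m_4 = 0.
Hence m_0 = 0, m_1 = 33, m_2 = -42, m_3 = 9, m_4 = 0.
On [2, 3], p'(x) = b_3 + 2c_3·(x - 2) + 3d_3·(x - 2)² with b_3 = Δ_3 - h_3(2m_3 + m_4)/6 = -11, c_3 = m_3/2 = 9/2, d_3 = (m_4 - m_3)/(6h_3) = -3/2. So p'(3) = -13/2.

-6.5000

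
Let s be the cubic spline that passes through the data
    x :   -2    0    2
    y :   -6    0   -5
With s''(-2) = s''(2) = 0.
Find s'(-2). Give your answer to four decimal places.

Let M_i = s''(x_i). Step sizes h_i = 2, 2; slopes of the chords Δ_i = (y_(i+1) - y_i)/h_i = 3, -5/2.
  2·M_0 + 8·M_1 + 2·M_2 = 6(Δ_1 - Δ_0) = -33
Natural end conditions: M_0 = M_2 = 0.
Solving: M_0 = 0, M_1 = -33/8, M_2 = 0.
On [-2, 0], s'(x) = b_0 + 2c_0·(x + 2) + 3d_0·(x + 2)² with b_0 = Δ_0 - h_0(2M_0 + M_1)/6 = 35/8, c_0 = M_0/2 = 0, d_0 = (M_1 - M_0)/(6h_0) = -11/32. So s'(-2) = 35/8.

4.3750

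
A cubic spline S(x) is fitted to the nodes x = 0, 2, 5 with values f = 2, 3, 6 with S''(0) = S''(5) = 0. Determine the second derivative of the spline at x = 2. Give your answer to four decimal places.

0.3000

Write σ_i for S''(x_i). With h_i = 2, 3 and divided differences Δ_i = 1/2, 1, the continuity of S' gives the tridiagonal system
  2·σ_0 + 10·σ_1 + 3·σ_2 = 6(Δ_1 - Δ_0) = 3
Natural end conditions: σ_0 = σ_2 = 0.
Hence σ_0 = 0, σ_1 = 3/10, σ_2 = 0.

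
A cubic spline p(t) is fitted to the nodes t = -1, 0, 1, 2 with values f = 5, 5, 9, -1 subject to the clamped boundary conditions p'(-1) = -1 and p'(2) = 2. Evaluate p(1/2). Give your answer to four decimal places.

8.3750

Write m_i for p''(x_i). With h_i = 1, 1, 1 and divided differences Δ_i = 0, 4, -10, the continuity of p' gives the tridiagonal system
  1·m_0 + 4·m_1 + 1·m_2 = 6(Δ_1 - Δ_0) = 24
  1·m_1 + 4·m_2 + 1·m_3 = 6(Δ_2 - Δ_1) = -84
Clamped end conditions give two more equations: 2h_0·m_0 + h_0·m_1 = 6(Δ_0 - p'(-1)) = 6 and h_2·m_2 + 2h_2·m_3 = 6(p'(2) - Δ_2) = 72.
Hence m_0 = -28/5, m_1 = 86/5, m_2 = -196/5, m_3 = 278/5.
On [0, 1], p(t) = 5 + 24/5·t + 43/5·t² - 47/5·t³.
With t = 1/2: p(1/2) = 67/8.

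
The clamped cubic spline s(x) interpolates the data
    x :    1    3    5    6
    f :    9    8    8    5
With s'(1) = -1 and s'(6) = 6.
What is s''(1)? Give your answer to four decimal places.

Let M_i = s''(x_i). Step sizes h_i = 2, 2, 1; slopes of the chords Δ_i = (y_(i+1) - y_i)/h_i = -1/2, 0, -3.
  2·M_0 + 8·M_1 + 2·M_2 = 6(Δ_1 - Δ_0) = 3
  2·M_1 + 6·M_2 + 1·M_3 = 6(Δ_2 - Δ_1) = -18
Clamped end conditions give two more equations: 2h_0·M_0 + h_0·M_1 = 6(Δ_0 - s'(1)) = 3 and h_2·M_2 + 2h_2·M_3 = 6(s'(6) - Δ_2) = 54.
Forward elimination and back-substitution give M_0 = -31/46, M_1 = 131/46, M_2 = -212/23, M_3 = 727/23.

-0.6739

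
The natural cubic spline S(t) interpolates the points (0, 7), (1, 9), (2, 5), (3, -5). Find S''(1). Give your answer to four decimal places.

Put M_i = S'' at the i-th knot. Here h = (1, 1, 1) and Δ = (2, -4, -10), so the interior equations h_(i-1)·M_(i-1) + 2(h_(i-1)+h_i)·M_i + h_i·M_(i+1) = 6(Δ_i − Δ_(i-1)) read
  1·M_0 + 4·M_1 + 1·M_2 = 6(Δ_1 - Δ_0) = -36
  1·M_1 + 4·M_2 + 1·M_3 = 6(Δ_2 - Δ_1) = -36
Natural end conditions: M_0 = M_3 = 0.
Solving: M_0 = 0, M_1 = -36/5, M_2 = -36/5, M_3 = 0.

-7.2000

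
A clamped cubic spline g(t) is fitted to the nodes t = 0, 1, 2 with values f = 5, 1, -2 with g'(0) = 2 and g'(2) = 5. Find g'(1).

Write m_i for g''(x_i). With h_i = 1, 1 and divided differences Δ_i = -4, -3, the continuity of g' gives the tridiagonal system
  1·m_0 + 4·m_1 + 1·m_2 = 6(Δ_1 - Δ_0) = 6
Clamped end conditions give two more equations: 2h_0·m_0 + h_0·m_1 = 6(Δ_0 - g'(0)) = -36 and h_1·m_1 + 2h_1·m_2 = 6(g'(2) - Δ_1) = 48.
Solving the tridiagonal system: m_0 = -18, m_1 = 0, m_2 = 24.
On [1, 2], g'(t) = b_1 + 2c_1·(t - 1) + 3d_1·(t - 1)² with b_1 = Δ_1 - h_1(2m_1 + m_2)/6 = -7, c_1 = m_1/2 = 0, d_1 = (m_2 - m_1)/(6h_1) = 4. So g'(1) = -7.

-7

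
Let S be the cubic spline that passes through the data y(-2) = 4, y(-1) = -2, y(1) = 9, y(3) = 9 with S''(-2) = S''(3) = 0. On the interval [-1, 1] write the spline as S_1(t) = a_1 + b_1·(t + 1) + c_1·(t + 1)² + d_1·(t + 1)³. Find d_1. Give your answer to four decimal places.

Put m_i = S'' at the i-th knot. Here h = (1, 2, 2) and Δ = (-6, 11/2, 0), so the interior equations h_(i-1)·m_(i-1) + 2(h_(i-1)+h_i)·m_i + h_i·m_(i+1) = 6(Δ_i − Δ_(i-1)) read
  1·m_0 + 6·m_1 + 2·m_2 = 6(Δ_1 - Δ_0) = 69
  2·m_1 + 8·m_2 + 2·m_3 = 6(Δ_2 - Δ_1) = -33
Natural end conditions: m_0 = m_3 = 0.
Solving the tridiagonal system: m_0 = 0, m_1 = 309/22, m_2 = -84/11, m_3 = 0.
On [-1, 1], with S_1(t) = a_1 + b_1·(t + 1) + c_1·(t + 1)² + d_1·(t + 1)³: c_1 = m_1/2 = 309/44, d_1 = (m_2 - m_1)/(6h_1) = -159/88, b_1 = Δ_1 - h_1(2m_1 + m_2)/6 = -29/22.

-1.8068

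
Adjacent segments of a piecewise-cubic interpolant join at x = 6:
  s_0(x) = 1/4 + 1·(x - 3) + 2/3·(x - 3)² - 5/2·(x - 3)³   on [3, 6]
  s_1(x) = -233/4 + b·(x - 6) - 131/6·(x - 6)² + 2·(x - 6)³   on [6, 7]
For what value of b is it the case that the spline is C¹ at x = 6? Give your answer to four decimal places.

s_0'(x) = 1 + 4/3·(x - 3) - 15/2·(x - 3)², so s_0'(6) = -125/2. On the right, s_1'(6) = b, so b = -125/2.

-62.5000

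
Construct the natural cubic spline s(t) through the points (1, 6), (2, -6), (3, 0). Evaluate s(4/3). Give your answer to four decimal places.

0.6667

Let σ_i = s''(x_i). Step sizes h_i = 1, 1; slopes of the chords Δ_i = (y_(i+1) - y_i)/h_i = -12, 6.
  1·σ_0 + 4·σ_1 + 1·σ_2 = 6(Δ_1 - Δ_0) = 108
Natural end conditions: σ_0 = σ_2 = 0.
Solving: σ_0 = 0, σ_1 = 27, σ_2 = 0.
On [1, 2], s(t) = 6 - 33/2·(t - 1) + 0·(t - 1)² + 9/2·(t - 1)³.
With (t - 1) = 1/3: s(4/3) = 2/3.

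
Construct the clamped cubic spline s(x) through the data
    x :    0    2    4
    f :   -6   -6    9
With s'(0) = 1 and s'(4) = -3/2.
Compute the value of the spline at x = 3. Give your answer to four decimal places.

Write σ_i for s''(x_i). With h_i = 2, 2 and divided differences Δ_i = 0, 15/2, the continuity of s' gives the tridiagonal system
  2·σ_0 + 8·σ_1 + 2·σ_2 = 6(Δ_1 - Δ_0) = 45
Clamped end conditions give two more equations: 2h_0·σ_0 + h_0·σ_1 = 6(Δ_0 - s'(0)) = -6 and h_1·σ_1 + 2h_1·σ_2 = 6(s'(4) - Δ_1) = -54.
Solving: σ_0 = -31/4, σ_1 = 25/2, σ_2 = -79/4.
On [2, 4], s(x) = -6 + 23/4·(x - 2) + 25/4·(x - 2)² - 43/16·(x - 2)³.
With (x - 2) = 1: s(3) = 53/16.

3.3125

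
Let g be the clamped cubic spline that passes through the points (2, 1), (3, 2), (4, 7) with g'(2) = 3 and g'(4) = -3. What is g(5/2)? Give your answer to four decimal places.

1.3125

With σ_i denoting the second derivative at x_i, h_i = 1, 1, and Δ_i = (y_(i+1) − y_i)/h_i = 1, 5:
  1·σ_0 + 4·σ_1 + 1·σ_2 = 6(Δ_1 - Δ_0) = 24
Clamped end conditions give two more equations: 2h_0·σ_0 + h_0·σ_1 = 6(Δ_0 - g'(2)) = -12 and h_1·σ_1 + 2h_1·σ_2 = 6(g'(4) - Δ_1) = -48.
Solving: σ_0 = -15, σ_1 = 18, σ_2 = -33.
On [2, 3], g(x) = 1 + 3·(x - 2) - 15/2·(x - 2)² + 11/2·(x - 2)³.
With (x - 2) = 1/2: g(5/2) = 21/16.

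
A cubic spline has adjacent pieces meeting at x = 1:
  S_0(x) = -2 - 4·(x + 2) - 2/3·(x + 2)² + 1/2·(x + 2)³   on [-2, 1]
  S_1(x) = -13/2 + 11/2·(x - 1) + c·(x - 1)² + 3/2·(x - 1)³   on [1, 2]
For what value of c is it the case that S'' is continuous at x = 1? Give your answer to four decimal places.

3.8333

S_0''(x) = -4/3 + 3·(x + 2), so S_0''(1) = 23/3. On the right, S_1''(1) = 2c, so c = 23/6.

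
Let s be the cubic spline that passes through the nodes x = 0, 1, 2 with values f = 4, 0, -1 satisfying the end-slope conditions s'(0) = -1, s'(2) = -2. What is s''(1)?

10

Let M_i = s''(x_i). Step sizes h_i = 1, 1; slopes of the chords Δ_i = (y_(i+1) - y_i)/h_i = -4, -1.
  1·M_0 + 4·M_1 + 1·M_2 = 6(Δ_1 - Δ_0) = 18
Clamped end conditions give two more equations: 2h_0·M_0 + h_0·M_1 = 6(Δ_0 - s'(0)) = -18 and h_1·M_1 + 2h_1·M_2 = 6(s'(2) - Δ_1) = -6.
Hence M_0 = -14, M_1 = 10, M_2 = -8.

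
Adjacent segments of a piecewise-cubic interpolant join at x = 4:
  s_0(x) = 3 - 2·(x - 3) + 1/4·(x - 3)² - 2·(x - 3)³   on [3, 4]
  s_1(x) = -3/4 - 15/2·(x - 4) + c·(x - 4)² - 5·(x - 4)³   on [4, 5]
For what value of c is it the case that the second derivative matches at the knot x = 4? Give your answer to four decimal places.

s_0''(x) = 1/2 - 12·(x - 3), so s_0''(4) = -23/2. On the right, s_1''(4) = 2c, so c = -23/4.

-5.7500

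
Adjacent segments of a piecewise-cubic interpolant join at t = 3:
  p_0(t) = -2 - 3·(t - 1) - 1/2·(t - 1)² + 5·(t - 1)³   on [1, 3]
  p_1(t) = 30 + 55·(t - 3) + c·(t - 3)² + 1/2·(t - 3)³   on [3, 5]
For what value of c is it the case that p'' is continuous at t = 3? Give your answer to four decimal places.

29.5000

p_0''(t) = -1 + 30·(t - 1), so p_0''(3) = 59. On the right, p_1''(3) = 2c, so c = 59/2.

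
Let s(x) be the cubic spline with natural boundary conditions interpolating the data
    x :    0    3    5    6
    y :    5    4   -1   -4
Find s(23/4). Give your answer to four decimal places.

-3.2472

With M_i denoting the second derivative at x_i, h_i = 3, 2, 1, and Δ_i = (y_(i+1) − y_i)/h_i = -1/3, -5/2, -3:
  3·M_0 + 10·M_1 + 2·M_2 = 6(Δ_1 - Δ_0) = -13
  2·M_1 + 6·M_2 + 1·M_3 = 6(Δ_2 - Δ_1) = -3
Natural end conditions: M_0 = M_3 = 0.
Hence M_0 = 0, M_1 = -9/7, M_2 = -1/14, M_3 = 0.
On [5, 6], s(x) = -1 - 125/42·(x - 5) - 1/28·(x - 5)² + 1/84·(x - 5)³.
With (x - 5) = 3/4: s(23/4) = -5819/1792.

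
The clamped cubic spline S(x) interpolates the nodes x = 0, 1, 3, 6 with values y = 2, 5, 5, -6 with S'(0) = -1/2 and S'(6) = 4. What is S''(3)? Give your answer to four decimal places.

-4.4561

Let M_i = S''(x_i). Step sizes h_i = 1, 2, 3; slopes of the chords Δ_i = (y_(i+1) - y_i)/h_i = 3, 0, -11/3.
  1·M_0 + 6·M_1 + 2·M_2 = 6(Δ_1 - Δ_0) = -18
  2·M_1 + 10·M_2 + 3·M_3 = 6(Δ_2 - Δ_1) = -22
Clamped end conditions give two more equations: 2h_0·M_0 + h_0·M_1 = 6(Δ_0 - S'(0)) = 21 and h_2·M_2 + 2h_2·M_3 = 6(S'(6) - Δ_2) = 46.
Solving the tridiagonal system: M_0 = 700/57, M_1 = -203/57, M_2 = -254/57, M_3 = 188/19.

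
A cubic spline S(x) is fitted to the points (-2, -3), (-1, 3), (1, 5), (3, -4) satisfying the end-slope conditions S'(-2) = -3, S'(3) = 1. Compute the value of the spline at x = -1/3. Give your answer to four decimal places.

Let M_i = S''(x_i). Step sizes h_i = 1, 2, 2; slopes of the chords Δ_i = (y_(i+1) - y_i)/h_i = 6, 1, -9/2.
  1·M_0 + 6·M_1 + 2·M_2 = 6(Δ_1 - Δ_0) = -30
  2·M_1 + 8·M_2 + 2·M_3 = 6(Δ_2 - Δ_1) = -33
Clamped end conditions give two more equations: 2h_0·M_0 + h_0·M_1 = 6(Δ_0 - S'(-2)) = 54 and h_2·M_2 + 2h_2·M_3 = 6(S'(3) - Δ_2) = 33.
Solving: M_0 = 721/23, M_1 = -200/23, M_2 = -211/46, M_3 = 485/46.
On [-1, 1], S(x) = 3 + 383/46·(x + 1) - 100/23·(x + 1)² + 63/184·(x + 1)³.
With (x + 1) = 2/3: S(-1/3) = 1391/207.

6.7198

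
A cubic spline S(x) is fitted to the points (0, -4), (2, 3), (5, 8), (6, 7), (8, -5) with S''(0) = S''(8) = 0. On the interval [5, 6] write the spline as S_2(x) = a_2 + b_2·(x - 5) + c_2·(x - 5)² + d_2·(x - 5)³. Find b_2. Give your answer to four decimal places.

0.1727

Write σ_i for S''(x_i). With h_i = 2, 3, 1, 2 and divided differences Δ_i = 7/2, 5/3, -1, -6, the continuity of S' gives the tridiagonal system
  2·σ_0 + 10·σ_1 + 3·σ_2 = 6(Δ_1 - Δ_0) = -11
  3·σ_1 + 8·σ_2 + 1·σ_3 = 6(Δ_2 - Δ_1) = -16
  1·σ_2 + 6·σ_3 + 2·σ_4 = 6(Δ_3 - Δ_2) = -30
Natural end conditions: σ_0 = σ_4 = 0.
Hence σ_0 = 0, σ_1 = -319/416, σ_2 = -231/208, σ_3 = -2003/416, σ_4 = 0.
On [5, 6], with S_2(x) = a_2 + b_2·(x - 5) + c_2·(x - 5)² + d_2·(x - 5)³: c_2 = σ_2/2 = -231/416, d_2 = (σ_3 - σ_2)/(6h_2) = -1541/2496, b_2 = Δ_2 - h_2(2σ_2 + σ_3)/6 = 431/2496.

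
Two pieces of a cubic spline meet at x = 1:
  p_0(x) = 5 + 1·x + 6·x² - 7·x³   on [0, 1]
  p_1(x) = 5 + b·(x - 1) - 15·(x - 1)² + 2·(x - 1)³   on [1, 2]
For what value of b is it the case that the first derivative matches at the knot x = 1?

p_0'(x) = 1 + 12·x - 21·x², so p_0'(1) = -8. On the right, p_1'(1) = b, so b = -8.

-8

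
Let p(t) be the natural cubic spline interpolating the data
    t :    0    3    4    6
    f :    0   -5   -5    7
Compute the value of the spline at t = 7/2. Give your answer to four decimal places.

-5.4016

Put m_i = p'' at the i-th knot. Here h = (3, 1, 2) and Δ = (-5/3, 0, 6), so the interior equations h_(i-1)·m_(i-1) + 2(h_(i-1)+h_i)·m_i + h_i·m_(i+1) = 6(Δ_i − Δ_(i-1)) read
  3·m_0 + 8·m_1 + 1·m_2 = 6(Δ_1 - Δ_0) = 10
  1·m_1 + 6·m_2 + 2·m_3 = 6(Δ_2 - Δ_1) = 36
Natural end conditions: m_0 = m_3 = 0.
Forward elimination and back-substitution give m_0 = 0, m_1 = 24/47, m_2 = 278/47, m_3 = 0.
On [3, 4], p(t) = -5 - 163/141·(t - 3) + 12/47·(t - 3)² + 127/141·(t - 3)³.
With (t - 3) = 1/2: p(7/2) = -2031/376.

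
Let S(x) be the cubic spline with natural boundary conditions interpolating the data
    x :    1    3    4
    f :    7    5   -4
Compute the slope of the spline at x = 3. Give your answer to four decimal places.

With M_i denoting the second derivative at x_i, h_i = 2, 1, and Δ_i = (y_(i+1) − y_i)/h_i = -1, -9:
  2·M_0 + 6·M_1 + 1·M_2 = 6(Δ_1 - Δ_0) = -48
Natural end conditions: M_0 = M_2 = 0.
Solving: M_0 = 0, M_1 = -8, M_2 = 0.
On [3, 4], S'(x) = b_1 + 2c_1·(x - 3) + 3d_1·(x - 3)² with b_1 = Δ_1 - h_1(2M_1 + M_2)/6 = -19/3, c_1 = M_1/2 = -4, d_1 = (M_2 - M_1)/(6h_1) = 4/3. So S'(3) = -19/3.

-6.3333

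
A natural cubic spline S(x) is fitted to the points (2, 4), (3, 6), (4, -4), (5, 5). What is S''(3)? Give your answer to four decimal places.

-26.8000

With m_i denoting the second derivative at x_i, h_i = 1, 1, 1, and Δ_i = (y_(i+1) − y_i)/h_i = 2, -10, 9:
  1·m_0 + 4·m_1 + 1·m_2 = 6(Δ_1 - Δ_0) = -72
  1·m_1 + 4·m_2 + 1·m_3 = 6(Δ_2 - Δ_1) = 114
Natural end conditions: m_0 = m_3 = 0.
Hence m_0 = 0, m_1 = -134/5, m_2 = 176/5, m_3 = 0.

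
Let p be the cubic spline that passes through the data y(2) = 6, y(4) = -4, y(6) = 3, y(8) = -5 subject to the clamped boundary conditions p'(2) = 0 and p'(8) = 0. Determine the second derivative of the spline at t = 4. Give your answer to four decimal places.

12.8000

Put M_i = p'' at the i-th knot. Here h = (2, 2, 2) and Δ = (-5, 7/2, -4), so the interior equations h_(i-1)·M_(i-1) + 2(h_(i-1)+h_i)·M_i + h_i·M_(i+1) = 6(Δ_i − Δ_(i-1)) read
  2·M_0 + 8·M_1 + 2·M_2 = 6(Δ_1 - Δ_0) = 51
  2·M_1 + 8·M_2 + 2·M_3 = 6(Δ_2 - Δ_1) = -45
Clamped end conditions give two more equations: 2h_0·M_0 + h_0·M_1 = 6(Δ_0 - p'(2)) = -30 and h_2·M_2 + 2h_2·M_3 = 6(p'(8) - Δ_2) = 24.
Hence M_0 = -139/10, M_1 = 64/5, M_2 = -59/5, M_3 = 119/10.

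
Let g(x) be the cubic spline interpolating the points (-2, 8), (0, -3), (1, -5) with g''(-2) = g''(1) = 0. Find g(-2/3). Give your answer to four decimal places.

-0.1975

Put m_i = g'' at the i-th knot. Here h = (2, 1) and Δ = (-11/2, -2), so the interior equations h_(i-1)·m_(i-1) + 2(h_(i-1)+h_i)·m_i + h_i·m_(i+1) = 6(Δ_i − Δ_(i-1)) read
  2·m_0 + 6·m_1 + 1·m_2 = 6(Δ_1 - Δ_0) = 21
Natural end conditions: m_0 = m_2 = 0.
Hence m_0 = 0, m_1 = 7/2, m_2 = 0.
On [-2, 0], g(x) = 8 - 20/3·(x + 2) + 0·(x + 2)² + 7/24·(x + 2)³.
With (x + 2) = 4/3: g(-2/3) = -16/81.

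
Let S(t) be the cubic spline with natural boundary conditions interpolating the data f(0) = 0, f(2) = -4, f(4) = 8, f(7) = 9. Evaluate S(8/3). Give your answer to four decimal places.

-0.8239

With M_i denoting the second derivative at x_i, h_i = 2, 2, 3, and Δ_i = (y_(i+1) − y_i)/h_i = -2, 6, 1/3:
  2·M_0 + 8·M_1 + 2·M_2 = 6(Δ_1 - Δ_0) = 48
  2·M_1 + 10·M_2 + 3·M_3 = 6(Δ_2 - Δ_1) = -34
Natural end conditions: M_0 = M_3 = 0.
Solving the tridiagonal system: M_0 = 0, M_1 = 137/19, M_2 = -92/19, M_3 = 0.
On [2, 4], S(t) = -4 + 160/57·(t - 2) + 137/38·(t - 2)² - 229/228·(t - 2)³.
With (t - 2) = 2/3: S(8/3) = -1268/1539.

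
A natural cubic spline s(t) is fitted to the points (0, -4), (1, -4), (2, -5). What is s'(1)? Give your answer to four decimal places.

Let σ_i = s''(x_i). Step sizes h_i = 1, 1; slopes of the chords Δ_i = (y_(i+1) - y_i)/h_i = 0, -1.
  1·σ_0 + 4·σ_1 + 1·σ_2 = 6(Δ_1 - Δ_0) = -6
Natural end conditions: σ_0 = σ_2 = 0.
Hence σ_0 = 0, σ_1 = -3/2, σ_2 = 0.
On [1, 2], s'(t) = b_1 + 2c_1·(t - 1) + 3d_1·(t - 1)² with b_1 = Δ_1 - h_1(2σ_1 + σ_2)/6 = -1/2, c_1 = σ_1/2 = -3/4, d_1 = (σ_2 - σ_1)/(6h_1) = 1/4. So s'(1) = -1/2.

-0.5000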